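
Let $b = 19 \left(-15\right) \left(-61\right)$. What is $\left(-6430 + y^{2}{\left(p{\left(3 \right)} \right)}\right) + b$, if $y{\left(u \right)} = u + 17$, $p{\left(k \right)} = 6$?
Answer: $11484$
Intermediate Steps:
$b = 17385$ ($b = \left(-285\right) \left(-61\right) = 17385$)
$y{\left(u \right)} = 17 + u$
$\left(-6430 + y^{2}{\left(p{\left(3 \right)} \right)}\right) + b = \left(-6430 + \left(17 + 6\right)^{2}\right) + 17385 = \left(-6430 + 23^{2}\right) + 17385 = \left(-6430 + 529\right) + 17385 = -5901 + 17385 = 11484$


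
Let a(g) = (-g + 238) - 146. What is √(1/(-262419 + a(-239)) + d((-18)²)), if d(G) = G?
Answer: √169833022/724 ≈ 18.000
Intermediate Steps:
a(g) = 92 - g (a(g) = (238 - g) - 146 = 92 - g)
√(1/(-262419 + a(-239)) + d((-18)²)) = √(1/(-262419 + (92 - 1*(-239))) + (-18)²) = √(1/(-262419 + (92 + 239)) + 324) = √(1/(-262419 + 331) + 324) = √(1/(-262088) + 324) = √(-1/262088 + 324) = √(84916511/262088) = √169833022/724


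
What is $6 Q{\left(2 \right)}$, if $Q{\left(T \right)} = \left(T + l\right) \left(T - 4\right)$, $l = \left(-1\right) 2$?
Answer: $0$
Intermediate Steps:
$l = -2$
$Q{\left(T \right)} = \left(-4 + T\right) \left(-2 + T\right)$ ($Q{\left(T \right)} = \left(T - 2\right) \left(T - 4\right) = \left(-2 + T\right) \left(-4 + T\right) = \left(-4 + T\right) \left(-2 + T\right)$)
$6 Q{\left(2 \right)} = 6 \left(8 + 2^{2} - 12\right) = 6 \left(8 + 4 - 12\right) = 6 \cdot 0 = 0$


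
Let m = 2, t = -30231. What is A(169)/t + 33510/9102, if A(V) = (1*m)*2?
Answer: 168834067/45860427 ≈ 3.6815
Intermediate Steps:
A(V) = 4 (A(V) = (1*2)*2 = 2*2 = 4)
A(169)/t + 33510/9102 = 4/(-30231) + 33510/9102 = 4*(-1/30231) + 33510*(1/9102) = -4/30231 + 5585/1517 = 168834067/45860427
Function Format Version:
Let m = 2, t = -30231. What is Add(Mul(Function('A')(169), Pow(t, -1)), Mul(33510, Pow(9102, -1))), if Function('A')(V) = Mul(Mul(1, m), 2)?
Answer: Rational(168834067, 45860427) ≈ 3.6815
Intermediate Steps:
Function('A')(V) = 4 (Function('A')(V) = Mul(Mul(1, 2), 2) = Mul(2, 2) = 4)
Add(Mul(Function('A')(169), Pow(t, -1)), Mul(33510, Pow(9102, -1))) = Add(Mul(4, Pow(-30231, -1)), Mul(33510, Pow(9102, -1))) = Add(Mul(4, Rational(-1, 30231)), Mul(33510, Rational(1, 9102))) = Add(Rational(-4, 30231), Rational(5585, 1517)) = Rational(168834067, 45860427)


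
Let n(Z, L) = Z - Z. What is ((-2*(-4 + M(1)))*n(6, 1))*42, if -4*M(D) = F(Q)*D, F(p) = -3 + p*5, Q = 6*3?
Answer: 0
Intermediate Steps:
Q = 18
F(p) = -3 + 5*p
n(Z, L) = 0
M(D) = -87*D/4 (M(D) = -(-3 + 5*18)*D/4 = -(-3 + 90)*D/4 = -87*D/4)
((-2*(-4 + M(1)))*n(6, 1))*42 = (-2*(-4 - 87/4*1)*0)*42 = (-2*(-4 - 87/4)*0)*42 = (-2*(-103/4)*0)*42 = ((103/2)*0)*42 = 0*42 = 0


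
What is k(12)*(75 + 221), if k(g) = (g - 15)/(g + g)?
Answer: -37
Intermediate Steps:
k(g) = (-15 + g)/(2*g) (k(g) = (-15 + g)/((2*g)) = (-15 + g)*(1/(2*g)) = (-15 + g)/(2*g))
k(12)*(75 + 221) = ((½)*(-15 + 12)/12)*(75 + 221) = ((½)*(1/12)*(-3))*296 = -⅛*296 = -37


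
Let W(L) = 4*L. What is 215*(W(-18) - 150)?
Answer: -47730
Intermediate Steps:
215*(W(-18) - 150) = 215*(4*(-18) - 150) = 215*(-72 - 150) = 215*(-222) = -47730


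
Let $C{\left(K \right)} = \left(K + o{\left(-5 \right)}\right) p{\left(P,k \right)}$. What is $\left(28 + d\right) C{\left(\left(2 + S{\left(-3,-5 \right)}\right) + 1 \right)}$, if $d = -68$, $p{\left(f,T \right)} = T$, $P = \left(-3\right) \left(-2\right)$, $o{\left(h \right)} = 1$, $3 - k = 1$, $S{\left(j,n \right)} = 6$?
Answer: $-800$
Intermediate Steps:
$k = 2$ ($k = 3 - 1 = 2$)
$P = 6$
$C{\left(K \right)} = 2 + 2 K$ ($C{\left(K \right)} = \left(K + 1\right) 2 = \left(1 + K\right) 2 = 2 + 2 K$)
$\left(28 + d\right) C{\left(\left(2 + S{\left(-3,-5 \right)}\right) + 1 \right)} = \left(28 - 68\right) \left(2 + 2 \left(\left(2 + 6\right) + 1\right)\right) = - 40 \left(2 + 2 \left(8 + 1\right)\right) = - 40 \left(2 + 2 \cdot 9\right) = - 40 \left(2 + 18\right) = \left(-40\right) 20 = -800$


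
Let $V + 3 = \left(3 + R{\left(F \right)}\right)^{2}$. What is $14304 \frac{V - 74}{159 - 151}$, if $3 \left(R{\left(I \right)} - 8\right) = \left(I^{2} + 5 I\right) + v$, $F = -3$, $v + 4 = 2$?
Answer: $- \frac{40528}{3} \approx -13509.0$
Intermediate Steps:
$v = -2$ ($v = -4 + 2 = -2$)
$R{\left(I \right)} = \frac{22}{3} + \frac{I^{2}}{3} + \frac{5 I}{3}$ ($R{\left(I \right)} = 8 + \frac{\left(I^{2} + 5 I\right) - 2}{3} = 8 + \frac{-2 + I^{2} + 5 I}{3} = 8 + \left(- \frac{2}{3} + \frac{I^{2}}{3} + \frac{5 I}{3}\right) = \frac{22}{3} + \frac{I^{2}}{3} + \frac{5 I}{3}$)
$V = \frac{598}{9}$ ($V = -3 + \left(3 + \left(\frac{22}{3} + \frac{\left(-3\right)^{2}}{3} + \frac{5}{3} \left(-3\right)\right)\right)^{2} = -3 + \left(3 + \left(\frac{22}{3} + \frac{1}{3} \cdot 9 - 5\right)\right)^{2} = -3 + \left(3 + \left(\frac{22}{3} + 3 - 5\right)\right)^{2} = -3 + \left(3 + \frac{16}{3}\right)^{2} = -3 + \left(\frac{25}{3}\right)^{2} = -3 + \frac{625}{9} = \frac{598}{9} \approx 66.444$)
$14304 \frac{V - 74}{159 - 151} = 14304 \frac{\frac{598}{9} - 74}{159 - 151} = 14304 \left(- \frac{68}{9 \cdot 8}\right) = 14304 \left(\left(- \frac{68}{9}\right) \frac{1}{8}\right) = 14304 \left(- \frac{17}{18}\right) = - \frac{40528}{3}$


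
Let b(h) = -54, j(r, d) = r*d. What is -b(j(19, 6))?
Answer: 54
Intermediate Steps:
j(r, d) = d*r
-b(j(19, 6)) = -1*(-54) = 54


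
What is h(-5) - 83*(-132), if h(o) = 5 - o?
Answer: 10966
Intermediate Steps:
h(-5) - 83*(-132) = (5 - 1*(-5)) - 83*(-132) = (5 + 5) + 10956 = 10 + 10956 = 10966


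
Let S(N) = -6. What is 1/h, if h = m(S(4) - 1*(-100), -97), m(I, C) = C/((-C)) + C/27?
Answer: -27/124 ≈ -0.21774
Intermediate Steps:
m(I, C) = -1 + C/27 (m(I, C) = C*(-1/C) + C*(1/27) = -1 + C/27)
h = -124/27 (h = -1 + (1/27)*(-97) = -1 - 97/27 = -124/27 ≈ -4.5926)
1/h = 1/(-124/27) = -27/124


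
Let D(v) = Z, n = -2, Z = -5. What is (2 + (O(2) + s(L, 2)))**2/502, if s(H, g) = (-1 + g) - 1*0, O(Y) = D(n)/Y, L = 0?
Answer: 1/2008 ≈ 0.00049801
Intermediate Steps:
D(v) = -5
O(Y) = -5/Y
s(H, g) = -1 + g (s(H, g) = (-1 + g) + 0 = -1 + g)
(2 + (O(2) + s(L, 2)))**2/502 = (2 + (-5/2 + (-1 + 2)))**2/502 = (2 + (-5*1/2 + 1))**2*(1/502) = (2 + (-5/2 + 1))**2*(1/502) = (2 - 3/2)**2*(1/502) = (1/2)**2*(1/502) = (1/4)*(1/502) = 1/2008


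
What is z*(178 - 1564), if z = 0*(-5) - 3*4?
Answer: 16632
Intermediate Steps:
z = -12 (z = 0 - 12 = -12)
z*(178 - 1564) = -12*(178 - 1564) = -12*(-1386) = 16632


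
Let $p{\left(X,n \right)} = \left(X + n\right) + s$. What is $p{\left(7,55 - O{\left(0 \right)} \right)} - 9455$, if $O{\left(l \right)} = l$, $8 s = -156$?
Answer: $- \frac{18825}{2} \approx -9412.5$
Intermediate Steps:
$s = - \frac{39}{2}$ ($s = \frac{1}{8} \left(-156\right) = - \frac{39}{2} \approx -19.5$)
$p{\left(X,n \right)} = - \frac{39}{2} + X + n$ ($p{\left(X,n \right)} = \left(X + n\right) - \frac{39}{2} = - \frac{39}{2} + X + n$)
$p{\left(7,55 - O{\left(0 \right)} \right)} - 9455 = \left(- \frac{39}{2} + 7 + \left(55 - 0\right)\right) - 9455 = \left(- \frac{39}{2} + 7 + \left(55 + 0\right)\right) - 9455 = \left(- \frac{39}{2} + 7 + 55\right) - 9455 = \frac{85}{2} - 9455 = - \frac{18825}{2}$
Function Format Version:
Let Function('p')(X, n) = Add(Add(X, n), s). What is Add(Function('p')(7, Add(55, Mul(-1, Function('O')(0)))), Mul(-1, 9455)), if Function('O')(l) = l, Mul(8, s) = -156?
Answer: Rational(-18825, 2) ≈ -9412.5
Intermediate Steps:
s = Rational(-39, 2) (s = Mul(Rational(1, 8), -156) = Rational(-39, 2) ≈ -19.500)
Function('p')(X, n) = Add(Rational(-39, 2), X, n) (Function('p')(X, n) = Add(Add(X, n), Rational(-39, 2)) = Add(Rational(-39, 2), X, n))
Add(Function('p')(7, Add(55, Mul(-1, Function('O')(0)))), Mul(-1, 9455)) = Add(Add(Rational(-39, 2), 7, Add(55, Mul(-1, 0))), Mul(-1, 9455)) = Add(Add(Rational(-39, 2), 7, Add(55, 0)), -9455) = Add(Add(Rational(-39, 2), 7, 55), -9455) = Add(Rational(85, 2), -9455) = Rational(-18825, 2)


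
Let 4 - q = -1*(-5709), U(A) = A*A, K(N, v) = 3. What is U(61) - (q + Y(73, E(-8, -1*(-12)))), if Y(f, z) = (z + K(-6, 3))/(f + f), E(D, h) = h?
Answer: 1376181/146 ≈ 9425.9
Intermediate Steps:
U(A) = A²
Y(f, z) = (3 + z)/(2*f) (Y(f, z) = (z + 3)/(f + f) = (3 + z)/((2*f)) = (3 + z)*(1/(2*f)) = (3 + z)/(2*f))
q = -5705 (q = 4 - (-1)*(-5709) = 4 - 1*5709 = 4 - 5709 = -5705)
U(61) - (q + Y(73, E(-8, -1*(-12)))) = 61² - (-5705 + (½)*(3 - 1*(-12))/73) = 3721 - (-5705 + (½)*(1/73)*(3 + 12)) = 3721 - (-5705 + (½)*(1/73)*15) = 3721 - (-5705 + 15/146) = 3721 - 1*(-832915/146) = 3721 + 832915/146 = 1376181/146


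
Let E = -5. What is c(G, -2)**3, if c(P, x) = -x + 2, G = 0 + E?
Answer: 64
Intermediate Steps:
G = -5 (G = 0 - 5 = -5)
c(P, x) = 2 - x
c(G, -2)**3 = (2 - 1*(-2))**3 = (2 + 2)**3 = 4**3 = 64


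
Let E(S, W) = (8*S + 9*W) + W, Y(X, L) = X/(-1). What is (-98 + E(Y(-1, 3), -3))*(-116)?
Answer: 13920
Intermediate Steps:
Y(X, L) = -X (Y(X, L) = X*(-1) = -X)
E(S, W) = 8*S + 10*W
(-98 + E(Y(-1, 3), -3))*(-116) = (-98 + (8*(-1*(-1)) + 10*(-3)))*(-116) = (-98 + (8*1 - 30))*(-116) = (-98 + (8 - 30))*(-116) = (-98 - 22)*(-116) = -120*(-116) = 13920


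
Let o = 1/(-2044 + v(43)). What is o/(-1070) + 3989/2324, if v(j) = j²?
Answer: 416153587/242451300 ≈ 1.7164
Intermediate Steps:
o = -1/195 (o = 1/(-2044 + 43²) = 1/(-2044 + 1849) = 1/(-195) = -1/195 ≈ -0.0051282)
o/(-1070) + 3989/2324 = -1/195/(-1070) + 3989/2324 = -1/195*(-1/1070) + 3989*(1/2324) = 1/208650 + 3989/2324 = 416153587/242451300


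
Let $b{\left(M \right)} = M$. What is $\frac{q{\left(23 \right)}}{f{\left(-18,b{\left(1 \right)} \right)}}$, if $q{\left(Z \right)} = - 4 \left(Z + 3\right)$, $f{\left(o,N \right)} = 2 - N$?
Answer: $-104$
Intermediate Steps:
$q{\left(Z \right)} = -12 - 4 Z$ ($q{\left(Z \right)} = - 4 \left(3 + Z\right) = -12 - 4 Z$)
$\frac{q{\left(23 \right)}}{f{\left(-18,b{\left(1 \right)} \right)}} = \frac{-12 - 92}{2 - 1} = - \frac{104}{1} = \left(-104\right) 1 = -104$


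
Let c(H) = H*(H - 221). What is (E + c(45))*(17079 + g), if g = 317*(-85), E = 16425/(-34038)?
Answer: 147769322245/1891 ≈ 7.8143e+7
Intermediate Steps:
E = -1825/3782 (E = 16425*(-1/34038) = -1825/3782 ≈ -0.48255)
c(H) = H*(-221 + H)
g = -26945
(E + c(45))*(17079 + g) = (-1825/3782 + 45*(-221 + 45))*(17079 - 26945) = (-1825/3782 + 45*(-176))*(-9866) = (-1825/3782 - 7920)*(-9866) = -29955265/3782*(-9866) = 147769322245/1891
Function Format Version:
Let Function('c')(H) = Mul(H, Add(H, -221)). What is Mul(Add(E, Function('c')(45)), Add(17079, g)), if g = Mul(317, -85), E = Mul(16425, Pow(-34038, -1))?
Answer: Rational(147769322245, 1891) ≈ 7.8143e+7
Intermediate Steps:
E = Rational(-1825, 3782) (E = Mul(16425, Rational(-1, 34038)) = Rational(-1825, 3782) ≈ -0.48255)
Function('c')(H) = Mul(H, Add(-221, H))
g = -26945
Mul(Add(E, Function('c')(45)), Add(17079, g)) = Mul(Add(Rational(-1825, 3782), Mul(45, Add(-221, 45))), Add(17079, -26945)) = Mul(Add(Rational(-1825, 3782), Mul(45, -176)), -9866) = Mul(Add(Rational(-1825, 3782), -7920), -9866) = Mul(Rational(-29955265, 3782), -9866) = Rational(147769322245, 1891)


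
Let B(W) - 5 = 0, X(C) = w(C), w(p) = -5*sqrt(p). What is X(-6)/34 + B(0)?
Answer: 5 - 5*I*sqrt(6)/34 ≈ 5.0 - 0.36022*I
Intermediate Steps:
X(C) = -5*sqrt(C)
B(W) = 5 (B(W) = 5 + 0 = 5)
X(-6)/34 + B(0) = -5*I*sqrt(6)/34 + 5 = 5 - 5*I*sqrt(6)/34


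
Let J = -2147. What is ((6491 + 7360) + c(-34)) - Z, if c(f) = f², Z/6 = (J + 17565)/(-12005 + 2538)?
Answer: 142163777/9467 ≈ 15017.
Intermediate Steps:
Z = -92508/9467 (Z = 6*((-2147 + 17565)/(-12005 + 2538)) = 6*(15418/(-9467)) = 6*(15418*(-1/9467)) = 6*(-15418/9467) = -92508/9467 ≈ -9.7716)
((6491 + 7360) + c(-34)) - Z = ((6491 + 7360) + (-34)²) - 1*(-92508/9467) = (13851 + 1156) + 92508/9467 = 15007 + 92508/9467 = 142163777/9467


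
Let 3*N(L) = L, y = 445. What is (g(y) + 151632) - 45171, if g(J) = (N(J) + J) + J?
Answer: 322498/3 ≈ 1.0750e+5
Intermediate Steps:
N(L) = L/3
g(J) = 7*J/3 (g(J) = (J/3 + J) + J = 4*J/3 + J = 7*J/3)
(g(y) + 151632) - 45171 = ((7/3)*445 + 151632) - 45171 = (3115/3 + 151632) - 45171 = 458011/3 - 45171 = 322498/3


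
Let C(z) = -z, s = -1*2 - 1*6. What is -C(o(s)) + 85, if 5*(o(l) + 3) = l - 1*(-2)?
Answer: 404/5 ≈ 80.800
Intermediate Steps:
s = -8 (s = -2 - 6 = -8)
o(l) = -13/5 + l/5 (o(l) = -3 + (l - 1*(-2))/5 = -3 + (l + 2)/5 = -3 + (2 + l)/5 = -3 + (⅖ + l/5) = -13/5 + l/5)
-C(o(s)) + 85 = -(-1)*(-13/5 + (⅕)*(-8)) + 85 = -(-1)*(-13/5 - 8/5) + 85 = -(-1)*(-21)/5 + 85 = -1*21/5 + 85 = -21/5 + 85 = 404/5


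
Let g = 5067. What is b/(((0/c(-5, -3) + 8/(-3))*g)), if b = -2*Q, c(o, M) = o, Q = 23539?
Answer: 23539/6756 ≈ 3.4842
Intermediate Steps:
b = -47078 (b = -2*23539 = -47078)
b/(((0/c(-5, -3) + 8/(-3))*g)) = -47078*1/(5067*(0/(-5) + 8/(-3))) = -47078*1/(5067*(0*(-⅕) + 8*(-⅓))) = -47078*1/(5067*(0 - 8/3)) = -47078/((-8/3*5067)) = -47078/(-13512) = -47078*(-1/13512) = 23539/6756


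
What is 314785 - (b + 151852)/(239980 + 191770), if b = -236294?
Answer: 67954254096/215875 ≈ 3.1479e+5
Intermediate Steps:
314785 - (b + 151852)/(239980 + 191770) = 314785 - (-236294 + 151852)/(239980 + 191770) = 314785 - (-84442)/431750 = 314785 - 1*(-42221/215875) = 314785 + 42221/215875 = 67954254096/215875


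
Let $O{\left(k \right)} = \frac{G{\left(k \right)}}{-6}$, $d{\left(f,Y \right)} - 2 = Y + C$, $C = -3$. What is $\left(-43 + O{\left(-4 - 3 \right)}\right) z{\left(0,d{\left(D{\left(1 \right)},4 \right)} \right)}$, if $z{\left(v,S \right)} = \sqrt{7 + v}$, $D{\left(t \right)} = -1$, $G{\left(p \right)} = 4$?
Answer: $- \frac{131 \sqrt{7}}{3} \approx -115.53$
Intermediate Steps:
$d{\left(f,Y \right)} = -1 + Y$ ($d{\left(f,Y \right)} = 2 + \left(Y - 3\right) = 2 + \left(-3 + Y\right) = -1 + Y$)
$O{\left(k \right)} = - \frac{2}{3}$ ($O{\left(k \right)} = \frac{4}{-6} = 4 \left(- \frac{1}{6}\right) = - \frac{2}{3}$)
$\left(-43 + O{\left(-4 - 3 \right)}\right) z{\left(0,d{\left(D{\left(1 \right)},4 \right)} \right)} = \left(-43 - \frac{2}{3}\right) \sqrt{7 + 0} = - \frac{131 \sqrt{7}}{3}$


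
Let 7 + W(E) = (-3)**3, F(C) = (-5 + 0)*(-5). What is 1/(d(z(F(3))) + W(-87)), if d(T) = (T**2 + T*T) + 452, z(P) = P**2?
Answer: 1/781668 ≈ 1.2793e-6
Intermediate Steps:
F(C) = 25 (F(C) = -5*(-5) = 25)
W(E) = -34 (W(E) = -7 + (-3)**3 = -7 - 27 = -34)
d(T) = 452 + 2*T**2 (d(T) = (T**2 + T**2) + 452 = 2*T**2 + 452 = 452 + 2*T**2)
1/(d(z(F(3))) + W(-87)) = 1/((452 + 2*(25**2)**2) - 34) = 1/((452 + 2*625**2) - 34) = 1/((452 + 2*390625) - 34) = 1/((452 + 781250) - 34) = 1/(781702 - 34) = 1/781668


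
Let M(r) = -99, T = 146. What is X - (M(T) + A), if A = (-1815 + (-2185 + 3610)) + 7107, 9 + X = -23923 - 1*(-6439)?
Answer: -24111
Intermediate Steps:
X = -17493 (X = -9 + (-23923 - 1*(-6439)) = -9 + (-23923 + 6439) = -9 - 17484 = -17493)
A = 6717 (A = (-1815 + 1425) + 7107 = -390 + 7107 = 6717)
X - (M(T) + A) = -17493 - (-99 + 6717) = -17493 - 1*6618 = -17493 - 6618 = -24111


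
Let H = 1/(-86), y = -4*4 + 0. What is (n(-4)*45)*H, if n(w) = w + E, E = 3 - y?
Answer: -675/86 ≈ -7.8488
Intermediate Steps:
y = -16 (y = -16 + 0 = -16)
E = 19 (E = 3 - 1*(-16) = 3 + 16 = 19)
H = -1/86 ≈ -0.011628
n(w) = 19 + w (n(w) = w + 19 = 19 + w)
(n(-4)*45)*H = ((19 - 4)*45)*(-1/86) = (15*45)*(-1/86) = 675*(-1/86) = -675/86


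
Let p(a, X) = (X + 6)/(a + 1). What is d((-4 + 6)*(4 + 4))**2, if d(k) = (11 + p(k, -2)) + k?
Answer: 214369/289 ≈ 741.76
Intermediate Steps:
p(a, X) = (6 + X)/(1 + a)
d(k) = 11 + k + 4/(1 + k) (d(k) = (11 + (6 - 2)/(1 + k)) + k = (11 + 4/(1 + k)) + k = 11 + k + 4/(1 + k))
d((-4 + 6)*(4 + 4))**2 = ((4 + (1 + (-4 + 6)*(4 + 4))*(11 + (-4 + 6)*(4 + 4)))/(1 + (-4 + 6)*(4 + 4)))**2 = ((4 + (1 + 2*8)*(11 + 2*8))/(1 + 2*8))**2 = ((4 + (1 + 16)*(11 + 16))/(1 + 16))**2 = ((4 + 17*27)/17)**2 = ((4 + 459)/17)**2 = ((1/17)*463)**2 = (463/17)**2 = 214369/289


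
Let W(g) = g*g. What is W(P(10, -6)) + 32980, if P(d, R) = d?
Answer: 33080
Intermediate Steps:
W(g) = g²
W(P(10, -6)) + 32980 = 10² + 32980 = 100 + 32980 = 33080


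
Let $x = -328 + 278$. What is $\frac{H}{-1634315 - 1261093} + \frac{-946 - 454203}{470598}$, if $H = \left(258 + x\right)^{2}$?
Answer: $- \frac{27879208493}{28386941958} \approx -0.98211$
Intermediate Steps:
$x = -50$
$H = 43264$ ($H = \left(258 - 50\right)^{2} = 208^{2} = 43264$)
$\frac{H}{-1634315 - 1261093} + \frac{-946 - 454203}{470598} = \frac{43264}{-1634315 - 1261093} + \frac{-946 - 454203}{470598} = \frac{43264}{-1634315 - 1261093} + \left(-946 - 454203\right) \frac{1}{470598} = \frac{43264}{-2895408} - \frac{455149}{470598} = 43264 \left(- \frac{1}{2895408}\right) - \frac{455149}{470598} = - \frac{2704}{180963} - \frac{455149}{470598} = - \frac{27879208493}{28386941958}$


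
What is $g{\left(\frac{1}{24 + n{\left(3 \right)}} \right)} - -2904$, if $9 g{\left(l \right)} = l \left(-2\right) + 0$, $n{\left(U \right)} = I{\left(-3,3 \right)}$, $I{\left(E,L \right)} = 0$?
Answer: $\frac{313631}{108} \approx 2904.0$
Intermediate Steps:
$n{\left(U \right)} = 0$
$g{\left(l \right)} = - \frac{2 l}{9}$ ($g{\left(l \right)} = \frac{l \left(-2\right) + 0}{9} = \frac{- 2 l + 0}{9} = \frac{\left(-2\right) l}{9} = - \frac{2 l}{9}$)
$g{\left(\frac{1}{24 + n{\left(3 \right)}} \right)} - -2904 = - \frac{2}{9 \left(24 + 0\right)} - -2904 = - \frac{2}{9 \cdot 24} + 2904 = \left(- \frac{2}{9}\right) \frac{1}{24} + 2904 = - \frac{1}{108} + 2904 = \frac{313631}{108}$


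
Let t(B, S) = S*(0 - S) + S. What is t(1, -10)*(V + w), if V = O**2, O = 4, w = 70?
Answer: -9460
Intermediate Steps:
V = 16 (V = 4**2 = 16)
t(B, S) = S - S**2 (t(B, S) = S*(-S) + S = -S**2 + S = S - S**2)
t(1, -10)*(V + w) = (-10*(1 - 1*(-10)))*(16 + 70) = -10*(1 + 10)*86 = -10*11*86 = -110*86 = -9460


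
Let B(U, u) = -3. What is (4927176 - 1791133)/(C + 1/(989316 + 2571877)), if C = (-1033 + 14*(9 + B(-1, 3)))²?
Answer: 11168054379299/3207213976994 ≈ 3.4822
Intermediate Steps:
C = 900601 (C = (-1033 + 14*(9 - 3))² = (-1033 + 14*6)² = (-1033 + 84)² = (-949)² = 900601)
(4927176 - 1791133)/(C + 1/(989316 + 2571877)) = (4927176 - 1791133)/(900601 + 1/(989316 + 2571877)) = 3136043/(900601 + 1/3561193) = 3136043/(3207213976994/3561193) = 3136043*(3561193/3207213976994) = 11168054379299/3207213976994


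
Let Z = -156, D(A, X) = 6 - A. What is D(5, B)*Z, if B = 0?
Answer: -156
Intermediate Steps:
D(5, B)*Z = (6 - 1*5)*(-156) = (6 - 5)*(-156) = 1*(-156) = -156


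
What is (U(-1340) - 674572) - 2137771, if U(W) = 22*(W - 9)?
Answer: -2842021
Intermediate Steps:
U(W) = -198 + 22*W (U(W) = 22*(-9 + W) = -198 + 22*W)
(U(-1340) - 674572) - 2137771 = ((-198 + 22*(-1340)) - 674572) - 2137771 = ((-198 - 29480) - 674572) - 2137771 = (-29678 - 674572) - 2137771 = -704250 - 2137771 = -2842021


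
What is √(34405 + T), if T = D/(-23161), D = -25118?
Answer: 3*√5680677747/1219 ≈ 185.49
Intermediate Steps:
T = 1322/1219 (T = -25118/(-23161) = -25118*(-1/23161) = 1322/1219 ≈ 1.0845)
√(34405 + T) = √(34405 + 1322/1219) = √(41941017/1219) = 3*√5680677747/1219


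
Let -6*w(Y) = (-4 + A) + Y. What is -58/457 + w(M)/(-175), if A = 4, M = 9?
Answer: -18929/159950 ≈ -0.11834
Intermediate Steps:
w(Y) = -Y/6 (w(Y) = -((-4 + 4) + Y)/6 = -(0 + Y)/6 = -Y/6)
-58/457 + w(M)/(-175) = -58/457 - ⅙*9/(-175) = -58*1/457 - 3/2*(-1/175) = -58/457 + 3/350 = -18929/159950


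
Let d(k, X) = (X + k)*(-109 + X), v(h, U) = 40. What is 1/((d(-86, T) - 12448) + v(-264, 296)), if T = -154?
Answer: 1/50712 ≈ 1.9719e-5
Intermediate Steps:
d(k, X) = (-109 + X)*(X + k)
1/((d(-86, T) - 12448) + v(-264, 296)) = 1/((((-154)**2 - 109*(-154) - 109*(-86) - 154*(-86)) - 12448) + 40) = 1/(((23716 + 16786 + 9374 + 13244) - 12448) + 40) = 1/((63120 - 12448) + 40) = 1/(50672 + 40) = 1/50712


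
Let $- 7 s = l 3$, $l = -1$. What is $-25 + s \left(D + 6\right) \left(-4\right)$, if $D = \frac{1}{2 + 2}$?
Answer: $- \frac{250}{7} \approx -35.714$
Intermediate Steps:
$D = \frac{1}{4} \approx 0.25$
$s = \frac{3}{7}$ ($s = - \frac{\left(-1\right) 3}{7} = \left(- \frac{1}{7}\right) \left(-3\right) = \frac{3}{7} \approx 0.42857$)
$-25 + s \left(D + 6\right) \left(-4\right) = -25 + \frac{3 \left(\frac{1}{4} + 6\right) \left(-4\right)}{7} = -25 + \frac{3 \cdot \frac{25}{4} \left(-4\right)}{7} = -25 + \frac{3}{7} \left(-25\right) = -25 - \frac{75}{7} = - \frac{250}{7}$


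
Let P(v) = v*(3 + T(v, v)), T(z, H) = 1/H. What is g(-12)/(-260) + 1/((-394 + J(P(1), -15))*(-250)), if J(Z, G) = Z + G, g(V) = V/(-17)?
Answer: -60529/22376250 ≈ -0.0027051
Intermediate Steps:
P(v) = v*(3 + 1/v)
g(V) = -V/17 (g(V) = V*(-1/17) = -V/17)
J(Z, G) = G + Z
g(-12)/(-260) + 1/((-394 + J(P(1), -15))*(-250)) = -1/17*(-12)/(-260) + 1/((-394 + (-15 + (1 + 3*1)))*(-250)) = (12/17)*(-1/260) - 1/250/(-394 + (-15 + (1 + 3))) = -3/1105 - 1/250/(-394 + (-15 + 4)) = -3/1105 - 1/250/(-394 - 11) = -3/1105 - 1/250/(-405) = -3/1105 - 1/405*(-1/250) = -3/1105 + 1/101250 = -60529/22376250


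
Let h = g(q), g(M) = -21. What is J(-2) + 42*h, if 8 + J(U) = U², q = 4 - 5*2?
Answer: -886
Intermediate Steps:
q = -6 (q = 4 - 10 = -6)
J(U) = -8 + U²
h = -21
J(-2) + 42*h = (-8 + (-2)²) + 42*(-21) = (-8 + 4) - 882 = -4 - 882 = -886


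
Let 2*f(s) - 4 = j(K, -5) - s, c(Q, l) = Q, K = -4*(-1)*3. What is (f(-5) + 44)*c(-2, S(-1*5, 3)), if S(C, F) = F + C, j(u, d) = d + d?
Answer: -87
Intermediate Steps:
K = 12 (K = 4*3 = 12)
j(u, d) = 2*d
S(C, F) = C + F
f(s) = -3 - s/2 (f(s) = 2 + (2*(-5) - s)/2 = 2 + (-10 - s)/2 = 2 + (-5 - s/2) = -3 - s/2)
(f(-5) + 44)*c(-2, S(-1*5, 3)) = ((-3 - 1/2*(-5)) + 44)*(-2) = ((-3 + 5/2) + 44)*(-2) = (-1/2 + 44)*(-2) = (87/2)*(-2) = -87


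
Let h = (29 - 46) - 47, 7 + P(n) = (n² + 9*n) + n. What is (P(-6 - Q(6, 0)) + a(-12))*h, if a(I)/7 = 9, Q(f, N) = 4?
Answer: -3584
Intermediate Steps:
a(I) = 63 (a(I) = 7*9 = 63)
P(n) = -7 + n² + 10*n (P(n) = -7 + ((n² + 9*n) + n) = -7 + (n² + 10*n) = -7 + n² + 10*n)
h = -64 (h = -17 - 47 = -64)
(P(-6 - Q(6, 0)) + a(-12))*h = ((-7 + (-6 - 1*4)² + 10*(-6 - 1*4)) + 63)*(-64) = ((-7 + (-6 - 4)² + 10*(-6 - 4)) + 63)*(-64) = ((-7 + (-10)² + 10*(-10)) + 63)*(-64) = ((-7 + 100 - 100) + 63)*(-64) = (-7 + 63)*(-64) = 56*(-64) = -3584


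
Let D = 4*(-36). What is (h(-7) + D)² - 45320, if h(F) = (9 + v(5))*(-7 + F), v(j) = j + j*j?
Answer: 430780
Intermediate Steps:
v(j) = j + j²
D = -144
h(F) = -273 + 39*F (h(F) = (9 + 5*(1 + 5))*(-7 + F) = (9 + 5*6)*(-7 + F) = (9 + 30)*(-7 + F) = 39*(-7 + F) = -273 + 39*F)
(h(-7) + D)² - 45320 = ((-273 + 39*(-7)) - 144)² - 45320 = ((-273 - 273) - 144)² - 45320 = (-546 - 144)² - 45320 = (-690)² - 45320 = 476100 - 45320 = 430780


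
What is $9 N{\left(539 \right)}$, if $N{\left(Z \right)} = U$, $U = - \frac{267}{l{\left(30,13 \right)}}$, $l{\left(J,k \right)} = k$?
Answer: $- \frac{2403}{13} \approx -184.85$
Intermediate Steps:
$U = - \frac{267}{13} \approx -20.538$
$N{\left(Z \right)} = - \frac{267}{13}$
$9 N{\left(539 \right)} = 9 \left(- \frac{267}{13}\right) = - \frac{2403}{13}$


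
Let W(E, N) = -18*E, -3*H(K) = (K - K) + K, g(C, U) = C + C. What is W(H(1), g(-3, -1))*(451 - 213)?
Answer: 1428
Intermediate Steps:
g(C, U) = 2*C
H(K) = -K/3 (H(K) = -((K - K) + K)/3 = -(0 + K)/3 = -K/3)
W(H(1), g(-3, -1))*(451 - 213) = (-(-6))*(451 - 213) = -18*(-⅓)*238 = 6*238 = 1428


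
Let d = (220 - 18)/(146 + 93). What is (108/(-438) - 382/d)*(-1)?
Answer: 3334195/7373 ≈ 452.22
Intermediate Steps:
d = 202/239 ≈ 0.84519
(108/(-438) - 382/d)*(-1) = (108/(-438) - 382/202/239)*(-1) = (108*(-1/438) - 382*239/202)*(-1) = (-18/73 - 45649/101)*(-1) = -3334195/7373*(-1) = 3334195/7373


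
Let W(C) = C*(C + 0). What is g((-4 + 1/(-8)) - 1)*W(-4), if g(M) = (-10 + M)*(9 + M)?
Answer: -3751/4 ≈ -937.75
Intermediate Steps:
W(C) = C**2 (W(C) = C*C = C**2)
g((-4 + 1/(-8)) - 1)*W(-4) = (-90 + ((-4 + 1/(-8)) - 1)**2 - ((-4 + 1/(-8)) - 1))*(-4)**2 = (-90 + ((-4 - 1/8) - 1)**2 - ((-4 - 1/8) - 1))*16 = (-90 + (-33/8 - 1)**2 - (-33/8 - 1))*16 = (-90 + (-41/8)**2 - 1*(-41/8))*16 = (-90 + 1681/64 + 41/8)*16 = -3751/64*16 = -3751/4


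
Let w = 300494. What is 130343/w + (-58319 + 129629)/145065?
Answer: 2689095629/2906077474 ≈ 0.92533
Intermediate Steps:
130343/w + (-58319 + 129629)/145065 = 130343/300494 + (-58319 + 129629)/145065 = 130343*(1/300494) + 71310*(1/145065) = 130343/300494 + 4754/9671 = 2689095629/2906077474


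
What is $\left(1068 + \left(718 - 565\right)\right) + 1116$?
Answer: $2337$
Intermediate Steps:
$\left(1068 + \left(718 - 565\right)\right) + 1116 = \left(1068 + 153\right) + 1116 = 1221 + 1116 = 2337$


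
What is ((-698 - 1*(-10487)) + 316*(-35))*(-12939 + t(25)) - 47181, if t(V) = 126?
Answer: 16238142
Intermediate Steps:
((-698 - 1*(-10487)) + 316*(-35))*(-12939 + t(25)) - 47181 = ((-698 - 1*(-10487)) + 316*(-35))*(-12939 + 126) - 47181 = ((-698 + 10487) - 11060)*(-12813) - 47181 = (9789 - 11060)*(-12813) - 47181 = -1271*(-12813) - 47181 = 16285323 - 47181 = 16238142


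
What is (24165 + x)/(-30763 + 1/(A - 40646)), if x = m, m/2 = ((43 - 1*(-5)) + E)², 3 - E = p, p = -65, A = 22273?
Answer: -938437721/565208600 ≈ -1.6603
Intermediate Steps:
E = 68 (E = 3 - 1*(-65) = 3 + 65 = 68)
m = 26912 (m = 2*((43 - 1*(-5)) + 68)² = 2*((43 + 5) + 68)² = 2*(48 + 68)² = 2*116² = 2*13456 = 26912)
x = 26912
(24165 + x)/(-30763 + 1/(A - 40646)) = (24165 + 26912)/(-30763 + 1/(22273 - 40646)) = 51077/(-30763 + 1/(-18373)) = 51077/(-30763 - 1/18373) = 51077/(-565208600/18373) = 51077*(-18373/565208600) = -938437721/565208600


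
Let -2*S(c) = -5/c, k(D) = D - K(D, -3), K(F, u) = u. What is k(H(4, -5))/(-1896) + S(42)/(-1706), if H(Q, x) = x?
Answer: 3849/3773672 ≈ 0.0010200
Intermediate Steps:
k(D) = 3 + D (k(D) = D - 1*(-3) = D + 3 = 3 + D)
S(c) = 5/(2*c) (S(c) = -(-5)/(2*c) = 5/(2*c))
k(H(4, -5))/(-1896) + S(42)/(-1706) = (3 - 5)/(-1896) + ((5/2)/42)/(-1706) = -2*(-1/1896) + ((5/2)*(1/42))*(-1/1706) = 1/948 + (5/84)*(-1/1706) = 1/948 - 5/143304 = 3849/3773672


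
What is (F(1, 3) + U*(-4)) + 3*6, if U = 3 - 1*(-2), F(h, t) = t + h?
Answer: 2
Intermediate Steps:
F(h, t) = h + t
U = 5 (U = 3 + 2 = 5)
(F(1, 3) + U*(-4)) + 3*6 = ((1 + 3) + 5*(-4)) + 3*6 = (4 - 20) + 18 = -16 + 18 = 2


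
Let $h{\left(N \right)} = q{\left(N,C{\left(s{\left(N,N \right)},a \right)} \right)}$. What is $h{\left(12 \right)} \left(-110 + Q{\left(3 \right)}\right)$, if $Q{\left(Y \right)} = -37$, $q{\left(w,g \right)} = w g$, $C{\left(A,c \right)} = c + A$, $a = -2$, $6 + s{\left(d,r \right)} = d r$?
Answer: $-239904$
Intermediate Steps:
$s{\left(d,r \right)} = -6 + d r$
$C{\left(A,c \right)} = A + c$
$q{\left(w,g \right)} = g w$
$h{\left(N \right)} = N \left(-8 + N^{2}\right)$ ($h{\left(N \right)} = \left(\left(-6 + N N\right) - 2\right) N = \left(\left(-6 + N^{2}\right) - 2\right) N = \left(-8 + N^{2}\right) N = N \left(-8 + N^{2}\right)$)
$h{\left(12 \right)} \left(-110 + Q{\left(3 \right)}\right) = 12 \left(-8 + 12^{2}\right) \left(-110 - 37\right) = 12 \left(-8 + 144\right) \left(-147\right) = 12 \cdot 136 \left(-147\right) = 1632 \left(-147\right) = -239904$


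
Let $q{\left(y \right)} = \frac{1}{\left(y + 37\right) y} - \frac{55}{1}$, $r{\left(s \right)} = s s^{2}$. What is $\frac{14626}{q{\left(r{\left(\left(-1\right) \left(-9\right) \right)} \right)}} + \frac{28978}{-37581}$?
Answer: $- \frac{307827669686366}{1154216571789} \approx -266.7$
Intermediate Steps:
$r{\left(s \right)} = s^{3}$
$q{\left(y \right)} = -55 + \frac{1}{y \left(37 + y\right)}$ ($q{\left(y \right)} = \frac{1}{\left(37 + y\right) y} - 55 = \frac{1}{y \left(37 + y\right)} - 55 = -55 + \frac{1}{y \left(37 + y\right)}$)
$\frac{14626}{q{\left(r{\left(\left(-1\right) \left(-9\right) \right)} \right)}} + \frac{28978}{-37581} = \frac{14626}{\frac{1}{\left(\left(-1\right) \left(-9\right)\right)^{3}} \frac{1}{37 + \left(\left(-1\right) \left(-9\right)\right)^{3}} \left(1 - 2035 \left(\left(-1\right) \left(-9\right)\right)^{3} - 55 \left(\left(\left(-1\right) \left(-9\right)\right)^{3}\right)^{2}\right)} + \frac{28978}{-37581} = \frac{14626}{\frac{1}{9^{3}} \frac{1}{37 + 9^{3}} \left(1 - 2035 \cdot 9^{3} - 55 \left(9^{3}\right)^{2}\right)} + 28978 \left(- \frac{1}{37581}\right) = \frac{14626}{\frac{1}{729} \frac{1}{37 + 729} \left(1 - 1483515 - 55 \cdot 729^{2}\right)} - \frac{28978}{37581} = \frac{14626}{\frac{1}{729} \cdot \frac{1}{766} \left(1 - 1483515 - 29229255\right)} - \frac{28978}{37581} = \frac{14626}{\frac{1}{729} \cdot \frac{1}{766} \left(-30712769\right)} - \frac{28978}{37581} = \frac{14626}{- \frac{30712769}{558414}} - \frac{28978}{37581} = 14626 \left(- \frac{558414}{30712769}\right) - \frac{28978}{37581} = - \frac{8167363164}{30712769} - \frac{28978}{37581} = - \frac{307827669686366}{1154216571789}$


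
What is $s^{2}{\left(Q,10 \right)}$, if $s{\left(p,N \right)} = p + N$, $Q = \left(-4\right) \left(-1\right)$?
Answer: $196$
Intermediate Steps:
$Q = 4$
$s{\left(p,N \right)} = N + p$
$s^{2}{\left(Q,10 \right)} = \left(10 + 4\right)^{2} = 14^{2} = 196$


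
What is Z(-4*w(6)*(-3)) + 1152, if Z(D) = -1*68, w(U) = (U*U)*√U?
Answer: 1084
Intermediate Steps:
w(U) = U^(5/2) (w(U) = U²*√U = U^(5/2))
Z(D) = -68
Z(-4*w(6)*(-3)) + 1152 = -68 + 1152 = 1084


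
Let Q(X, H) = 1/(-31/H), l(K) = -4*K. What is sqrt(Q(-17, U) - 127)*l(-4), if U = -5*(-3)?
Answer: 64*I*sqrt(7657)/31 ≈ 180.65*I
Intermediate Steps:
U = 15
Q(X, H) = -H/31
sqrt(Q(-17, U) - 127)*l(-4) = sqrt(-1/31*15 - 127)*(-4*(-4)) = sqrt(-15/31 - 127)*16 = sqrt(-3952/31)*16 = (4*I*sqrt(7657)/31)*16 = 64*I*sqrt(7657)/31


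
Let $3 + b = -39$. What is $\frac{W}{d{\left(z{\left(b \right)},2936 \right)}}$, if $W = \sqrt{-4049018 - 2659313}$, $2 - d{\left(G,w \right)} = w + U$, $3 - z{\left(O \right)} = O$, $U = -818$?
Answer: $- \frac{i \sqrt{6708331}}{2116} \approx - 1.224 i$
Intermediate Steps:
$b = -42$ ($b = -3 - 39 = -42$)
$z{\left(O \right)} = 3 - O$
$d{\left(G,w \right)} = 820 - w$ ($d{\left(G,w \right)} = 2 - \left(w - 818\right) = 2 - \left(-818 + w\right) = 820 - w$)
$W = i \sqrt{6708331}$ ($W = \sqrt{-6708331} = i \sqrt{6708331} \approx 2590.0 i$)
$\frac{W}{d{\left(z{\left(b \right)},2936 \right)}} = \frac{i \sqrt{6708331}}{820 - 2936} = \frac{i \sqrt{6708331}}{-2116} = i \sqrt{6708331} \left(- \frac{1}{2116}\right) = - \frac{i \sqrt{6708331}}{2116}$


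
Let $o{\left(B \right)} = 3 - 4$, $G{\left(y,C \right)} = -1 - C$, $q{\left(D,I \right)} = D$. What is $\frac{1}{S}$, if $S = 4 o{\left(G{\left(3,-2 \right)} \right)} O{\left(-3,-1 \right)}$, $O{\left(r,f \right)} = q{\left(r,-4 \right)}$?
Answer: $\frac{1}{12} \approx 0.083333$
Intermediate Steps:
$O{\left(r,f \right)} = r$
$o{\left(B \right)} = -1$ ($o{\left(B \right)} = 3 - 4 = -1$)
$S = 12$ ($S = 4 \left(-1\right) \left(-3\right) = \left(-4\right) \left(-3\right) = 12$)
$\frac{1}{S} = \frac{1}{12}$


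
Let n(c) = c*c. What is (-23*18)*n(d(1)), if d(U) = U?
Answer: -414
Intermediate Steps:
n(c) = c²
(-23*18)*n(d(1)) = -23*18*1² = -414*1 = -414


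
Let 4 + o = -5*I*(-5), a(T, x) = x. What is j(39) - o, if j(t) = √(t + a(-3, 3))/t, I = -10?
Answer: 254 + √42/39 ≈ 254.17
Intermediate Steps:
j(t) = √(3 + t)/t (j(t) = √(t + 3)/t = √(3 + t)/t)
o = -254 (o = -4 - 5*(-10)*(-5) = -4 + 50*(-5) = -4 - 250 = -254)
j(39) - o = √(3 + 39)/39 - 1*(-254) = √42/39 + 254 = 254 + √42/39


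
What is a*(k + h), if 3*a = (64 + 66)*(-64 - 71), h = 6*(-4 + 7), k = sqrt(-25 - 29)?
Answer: -105300 - 17550*I*sqrt(6) ≈ -1.053e+5 - 42989.0*I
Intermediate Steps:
k = 3*I*sqrt(6) (k = sqrt(-54) = 3*I*sqrt(6) ≈ 7.3485*I)
h = 18 (h = 6*3 = 18)
a = -5850 (a = ((64 + 66)*(-64 - 71))/3 = (130*(-135))/3 = (1/3)*(-17550) = -5850)
a*(k + h) = -5850*(3*I*sqrt(6) + 18) = -5850*(18 + 3*I*sqrt(6)) = -105300 - 17550*I*sqrt(6)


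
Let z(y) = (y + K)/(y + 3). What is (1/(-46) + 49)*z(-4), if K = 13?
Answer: -20277/46 ≈ -440.80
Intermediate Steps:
z(y) = (13 + y)/(3 + y) (z(y) = (y + 13)/(y + 3) = (13 + y)/(3 + y))
(1/(-46) + 49)*z(-4) = (1/(-46) + 49)*((13 - 4)/(3 - 4)) = (-1/46 + 49)*(9/(-1)) = 2253*(-1*9)/46 = (2253/46)*(-9) = -20277/46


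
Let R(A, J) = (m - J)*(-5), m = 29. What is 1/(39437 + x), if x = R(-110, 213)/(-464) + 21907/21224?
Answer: 615496/24272730675 ≈ 2.5357e-5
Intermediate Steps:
R(A, J) = -145 + 5*J (R(A, J) = (29 - J)*(-5) = -145 + 5*J)
x = -585077/615496 (x = (-145 + 5*213)/(-464) + 21907/21224 = (-145 + 1065)*(-1/464) + 21907*(1/21224) = 920*(-1/464) + 21907/21224 = -115/58 + 21907/21224 = -585077/615496 ≈ -0.95058)
1/(39437 + x) = 1/(39437 - 585077/615496) = 1/(24272730675/615496) = 615496/24272730675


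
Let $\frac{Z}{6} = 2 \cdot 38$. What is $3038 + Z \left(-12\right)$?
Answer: $-2434$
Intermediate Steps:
$Z = 456$ ($Z = 6 \cdot 2 \cdot 38 = 6 \cdot 76 = 456$)
$3038 + Z \left(-12\right) = 3038 + 456 \left(-12\right) = 3038 - 5472 = -2434$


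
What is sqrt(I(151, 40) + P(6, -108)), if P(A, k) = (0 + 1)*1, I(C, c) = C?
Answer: 2*sqrt(38) ≈ 12.329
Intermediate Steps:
P(A, k) = 1 (P(A, k) = 1*1 = 1)
sqrt(I(151, 40) + P(6, -108)) = sqrt(151 + 1) = sqrt(152) = 2*sqrt(38)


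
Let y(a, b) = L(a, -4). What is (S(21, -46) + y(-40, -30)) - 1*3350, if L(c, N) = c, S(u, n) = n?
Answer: -3436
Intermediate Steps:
y(a, b) = a
(S(21, -46) + y(-40, -30)) - 1*3350 = (-46 - 40) - 1*3350 = -86 - 3350 = -3436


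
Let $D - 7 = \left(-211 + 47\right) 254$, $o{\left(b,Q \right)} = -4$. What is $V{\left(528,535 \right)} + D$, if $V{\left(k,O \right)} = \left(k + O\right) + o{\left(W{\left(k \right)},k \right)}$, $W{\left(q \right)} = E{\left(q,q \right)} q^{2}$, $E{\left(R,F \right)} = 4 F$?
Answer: $-40590$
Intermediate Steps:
$W{\left(q \right)} = 4 q^{3}$ ($W{\left(q \right)} = 4 q q^{2} = 4 q^{3}$)
$V{\left(k,O \right)} = -4 + O + k$ ($V{\left(k,O \right)} = \left(k + O\right) - 4 = \left(O + k\right) - 4 = -4 + O + k$)
$D = -41649$ ($D = 7 + \left(-211 + 47\right) 254 = 7 - 41656 = -41649$)
$V{\left(528,535 \right)} + D = \left(-4 + 535 + 528\right) - 41649 = 1059 - 41649 = -40590$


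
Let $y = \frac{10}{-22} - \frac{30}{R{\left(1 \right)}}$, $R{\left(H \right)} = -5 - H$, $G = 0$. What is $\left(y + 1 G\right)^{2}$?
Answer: $\frac{2500}{121} \approx 20.661$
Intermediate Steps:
$y = \frac{50}{11}$ ($y = \frac{10}{-22} - \frac{30}{-5 - 1} = 10 \left(- \frac{1}{22}\right) - \frac{30}{-5 - 1} = - \frac{5}{11} - \frac{30}{-6} = - \frac{5}{11} - -5 = - \frac{5}{11} + 5 = \frac{50}{11} \approx 4.5455$)
$\left(y + 1 G\right)^{2} = \left(\frac{50}{11} + 1 \cdot 0\right)^{2} = \left(\frac{50}{11} + 0\right)^{2} = \left(\frac{50}{11}\right)^{2} = \frac{2500}{121}$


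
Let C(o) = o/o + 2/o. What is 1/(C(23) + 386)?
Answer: 23/8903 ≈ 0.0025834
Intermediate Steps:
C(o) = 1 + 2/o
1/(C(23) + 386) = 1/((2 + 23)/23 + 386) = 1/((1/23)*25 + 386) = 1/(25/23 + 386) = 1/(8903/23) = 23/8903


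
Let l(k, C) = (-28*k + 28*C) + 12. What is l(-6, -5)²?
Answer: 1600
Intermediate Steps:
l(k, C) = 12 - 28*k + 28*C
l(-6, -5)² = (12 - 28*(-6) + 28*(-5))² = (12 + 168 - 140)² = 40² = 1600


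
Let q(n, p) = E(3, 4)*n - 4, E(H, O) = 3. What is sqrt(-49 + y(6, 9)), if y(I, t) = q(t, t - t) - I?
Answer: 4*I*sqrt(2) ≈ 5.6569*I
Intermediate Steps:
q(n, p) = -4 + 3*n (q(n, p) = 3*n - 4 = -4 + 3*n)
y(I, t) = -4 - I + 3*t (y(I, t) = (-4 + 3*t) - I = -4 - I + 3*t)
sqrt(-49 + y(6, 9)) = sqrt(-49 + (-4 - 1*6 + 3*9)) = sqrt(-49 + (-4 - 6 + 27)) = sqrt(-49 + 17) = sqrt(-32) = 4*I*sqrt(2)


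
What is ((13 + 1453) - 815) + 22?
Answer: 673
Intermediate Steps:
((13 + 1453) - 815) + 22 = (1466 - 815) + 22 = 651 + 22 = 673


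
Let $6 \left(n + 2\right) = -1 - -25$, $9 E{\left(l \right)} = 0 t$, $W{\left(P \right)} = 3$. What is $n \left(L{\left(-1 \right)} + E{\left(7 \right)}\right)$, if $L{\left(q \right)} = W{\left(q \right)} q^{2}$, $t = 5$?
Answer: $6$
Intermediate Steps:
$E{\left(l \right)} = 0$ ($E{\left(l \right)} = \frac{0 \cdot 5}{9} = \frac{1}{9} \cdot 0 = 0$)
$n = 2$ ($n = -2 + \frac{-1 - -25}{6} = -2 + \frac{-1 + 25}{6} = -2 + \frac{1}{6} \cdot 24 = -2 + 4 = 2$)
$L{\left(q \right)} = 3 q^{2}$
$n \left(L{\left(-1 \right)} + E{\left(7 \right)}\right) = 2 \left(3 \left(-1\right)^{2} + 0\right) = 2 \left(3 \cdot 1 + 0\right) = 2 \left(3 + 0\right) = 2 \cdot 3 = 6$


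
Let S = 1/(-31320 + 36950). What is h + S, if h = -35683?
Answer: -200895289/5630 ≈ -35683.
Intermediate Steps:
S = 1/5630 ≈ 0.00017762
h + S = -35683 + 1/5630 = -200895289/5630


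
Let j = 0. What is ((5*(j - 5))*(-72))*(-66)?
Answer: -118800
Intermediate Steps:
((5*(j - 5))*(-72))*(-66) = ((5*(0 - 5))*(-72))*(-66) = ((5*(-5))*(-72))*(-66) = -25*(-72)*(-66) = 1800*(-66) = -118800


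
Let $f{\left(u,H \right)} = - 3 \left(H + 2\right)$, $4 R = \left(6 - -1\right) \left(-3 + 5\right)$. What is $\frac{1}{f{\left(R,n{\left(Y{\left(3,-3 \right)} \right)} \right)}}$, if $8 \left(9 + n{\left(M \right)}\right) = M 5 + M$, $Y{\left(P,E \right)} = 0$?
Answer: $\frac{1}{21} \approx 0.047619$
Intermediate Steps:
$n{\left(M \right)} = -9 + \frac{3 M}{4}$ ($n{\left(M \right)} = -9 + \frac{M 5 + M}{8} = -9 + \frac{5 M + M}{8} = -9 + \frac{6 M}{8} = -9 + \frac{3 M}{4}$)
$R = \frac{7}{2}$ ($R = \frac{\left(6 - -1\right) \left(-3 + 5\right)}{4} = \frac{\left(6 + 1\right) 2}{4} = \frac{7 \cdot 2}{4} = \frac{1}{4} \cdot 14 = \frac{7}{2} \approx 3.5$)
$f{\left(u,H \right)} = -6 - 3 H$ ($f{\left(u,H \right)} = - 3 \left(2 + H\right) = -6 - 3 H$)
$\frac{1}{f{\left(R,n{\left(Y{\left(3,-3 \right)} \right)} \right)}} = \frac{1}{-6 - 3 \left(-9 + \frac{3}{4} \cdot 0\right)} = \frac{1}{-6 - 3 \left(-9 + 0\right)} = \frac{1}{-6 - -27} = \frac{1}{-6 + 27} = \frac{1}{21}$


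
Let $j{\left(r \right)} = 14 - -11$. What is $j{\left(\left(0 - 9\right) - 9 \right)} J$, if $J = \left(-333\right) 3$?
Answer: $-24975$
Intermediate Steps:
$j{\left(r \right)} = 25$ ($j{\left(r \right)} = 14 + 11 = 25$)
$J = -999$
$j{\left(\left(0 - 9\right) - 9 \right)} J = 25 \left(-999\right) = -24975$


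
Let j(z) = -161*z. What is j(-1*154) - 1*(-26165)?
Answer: 50959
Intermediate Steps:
j(-1*154) - 1*(-26165) = -(-161)*154 - 1*(-26165) = -161*(-154) + 26165 = 24794 + 26165 = 50959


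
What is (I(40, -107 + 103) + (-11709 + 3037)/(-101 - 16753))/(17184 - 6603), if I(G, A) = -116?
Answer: -973196/89166087 ≈ -0.010914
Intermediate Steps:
(I(40, -107 + 103) + (-11709 + 3037)/(-101 - 16753))/(17184 - 6603) = (-116 + (-11709 + 3037)/(-101 - 16753))/(17184 - 6603) = (-116 - 8672/(-16854))/10581 = (-116 - 8672*(-1/16854))*(1/10581) = (-116 + 4336/8427)*(1/10581) = -973196/8427*1/10581 = -973196/89166087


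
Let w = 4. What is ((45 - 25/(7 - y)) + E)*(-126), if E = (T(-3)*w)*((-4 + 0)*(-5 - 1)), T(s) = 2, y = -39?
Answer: -685251/23 ≈ -29794.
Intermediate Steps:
E = 192 (E = (2*4)*((-4 + 0)*(-5 - 1)) = 8*(-4*(-6)) = 8*24 = 192)
((45 - 25/(7 - y)) + E)*(-126) = ((45 - 25/(7 - 1*(-39))) + 192)*(-126) = ((45 - 25/(7 + 39)) + 192)*(-126) = ((45 - 25/46) + 192)*(-126) = (2045/46 + 192)*(-126) = (10877/46)*(-126) = -685251/23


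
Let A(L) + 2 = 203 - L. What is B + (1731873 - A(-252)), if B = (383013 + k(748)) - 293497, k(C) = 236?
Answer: 1821172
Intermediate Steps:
A(L) = 201 - L (A(L) = -2 + (203 - L) = 201 - L)
B = 89752 (B = (383013 + 236) - 293497 = 383249 - 293497 = 89752)
B + (1731873 - A(-252)) = 89752 + (1731873 - (201 - 1*(-252))) = 89752 + (1731873 - (201 + 252)) = 89752 + (1731873 - 1*453) = 89752 + (1731873 - 453) = 89752 + 1731420 = 1821172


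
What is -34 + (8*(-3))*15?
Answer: -394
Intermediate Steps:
-34 + (8*(-3))*15 = -34 - 24*15 = -34 - 360 = -394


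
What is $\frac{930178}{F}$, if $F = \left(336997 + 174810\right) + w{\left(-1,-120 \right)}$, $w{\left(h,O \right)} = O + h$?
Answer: $\frac{465089}{255843} \approx 1.8179$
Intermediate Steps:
$F = 511686$ ($F = \left(336997 + 174810\right) - 121 = 511807 - 121 = 511686$)
$\frac{930178}{F} = \frac{930178}{511686} = 930178 \cdot \frac{1}{511686} = \frac{465089}{255843}$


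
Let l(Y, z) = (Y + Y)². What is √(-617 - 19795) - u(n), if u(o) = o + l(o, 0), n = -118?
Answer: -55578 + 54*I*√7 ≈ -55578.0 + 142.87*I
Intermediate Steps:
l(Y, z) = 4*Y² (l(Y, z) = (2*Y)² = 4*Y²)
u(o) = o + 4*o²
√(-617 - 19795) - u(n) = √(-617 - 19795) - (-118)*(1 + 4*(-118)) = √(-20412) - (-118)*(1 - 472) = 54*I*√7 - (-118)*(-471) = 54*I*√7 - 1*55578 = 54*I*√7 - 55578 = -55578 + 54*I*√7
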